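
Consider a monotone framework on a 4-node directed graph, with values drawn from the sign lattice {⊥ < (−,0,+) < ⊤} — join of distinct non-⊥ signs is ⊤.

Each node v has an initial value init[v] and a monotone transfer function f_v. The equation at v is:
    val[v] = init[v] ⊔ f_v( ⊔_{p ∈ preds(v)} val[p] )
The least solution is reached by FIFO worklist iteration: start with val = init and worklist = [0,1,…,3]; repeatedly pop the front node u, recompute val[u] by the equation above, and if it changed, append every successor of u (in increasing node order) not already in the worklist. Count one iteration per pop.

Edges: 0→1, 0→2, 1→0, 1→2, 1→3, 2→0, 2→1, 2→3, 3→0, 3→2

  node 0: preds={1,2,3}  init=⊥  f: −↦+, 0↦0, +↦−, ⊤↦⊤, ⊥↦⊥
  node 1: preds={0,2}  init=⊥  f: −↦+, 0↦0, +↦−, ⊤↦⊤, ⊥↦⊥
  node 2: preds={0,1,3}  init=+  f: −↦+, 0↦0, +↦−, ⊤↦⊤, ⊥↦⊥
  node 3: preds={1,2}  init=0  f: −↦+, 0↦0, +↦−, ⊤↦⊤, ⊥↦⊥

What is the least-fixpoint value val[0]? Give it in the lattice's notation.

Trace (7 dequeues):
  [1] u=0 | in ⊤ | out ⊤ | prev ⊥ | push {}
  [2] u=1 | in ⊤ | out ⊤ | prev ⊥ | push {0}
  [3] u=2 | in ⊤ | out ⊤ | prev + | push {1}
  [4] u=3 | in ⊤ | out ⊤ | prev 0 | push {2}
  [5] u=0 | in ⊤ | out ⊤ | ==
  [6] u=1 | in ⊤ | out ⊤ | ==
  [7] u=2 | in ⊤ | out ⊤ | ==

Converged values:
  [0] ⊤
  [1] ⊤
  [2] ⊤
  [3] ⊤

⊤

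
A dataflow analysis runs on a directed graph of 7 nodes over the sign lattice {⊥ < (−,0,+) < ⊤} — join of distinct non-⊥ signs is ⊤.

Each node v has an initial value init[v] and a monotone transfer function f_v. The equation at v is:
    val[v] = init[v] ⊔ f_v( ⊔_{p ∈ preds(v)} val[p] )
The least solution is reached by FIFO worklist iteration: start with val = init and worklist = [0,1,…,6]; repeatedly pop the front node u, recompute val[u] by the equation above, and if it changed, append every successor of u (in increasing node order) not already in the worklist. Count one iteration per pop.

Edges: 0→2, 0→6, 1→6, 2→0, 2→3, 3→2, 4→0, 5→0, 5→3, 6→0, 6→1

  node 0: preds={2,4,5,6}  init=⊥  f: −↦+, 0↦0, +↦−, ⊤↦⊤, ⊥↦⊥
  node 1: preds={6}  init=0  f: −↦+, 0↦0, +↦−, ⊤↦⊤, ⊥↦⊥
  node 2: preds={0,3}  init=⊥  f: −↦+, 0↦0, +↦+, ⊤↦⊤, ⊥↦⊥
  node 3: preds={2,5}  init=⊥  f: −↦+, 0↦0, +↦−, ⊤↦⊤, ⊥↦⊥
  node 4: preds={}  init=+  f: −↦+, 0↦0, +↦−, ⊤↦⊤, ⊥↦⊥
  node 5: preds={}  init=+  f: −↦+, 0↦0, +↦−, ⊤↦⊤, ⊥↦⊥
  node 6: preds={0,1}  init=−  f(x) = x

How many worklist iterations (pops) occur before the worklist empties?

10

Iteration log — 10 steps:
  step 1. node 0  ⊔preds=⊤  new=⊤  old=⊥  +wl: 
  step 2. node 1  ⊔preds=−  new=⊤  old=0  +wl: 
  step 3. node 2  ⊔preds=⊤  new=⊤  old=⊥  +wl: 0
  step 4. node 3  ⊔preds=⊤  new=⊤  old=⊥  +wl: 2
  step 5. node 4  ⊔preds=⊥  new=+  stable
  step 6. node 5  ⊔preds=⊥  new=+  stable
  step 7. node 6  ⊔preds=⊤  new=⊤  old=−  +wl: 1
  step 8. node 0  ⊔preds=⊤  new=⊤  stable
  step 9. node 2  ⊔preds=⊤  new=⊤  stable
  step 10. node 1  ⊔preds=⊤  new=⊤  stable

Least fixpoint reached:
  node 0: ⊤
  node 1: ⊤
  node 2: ⊤
  node 3: ⊤
  node 4: +
  node 5: +
  node 6: ⊤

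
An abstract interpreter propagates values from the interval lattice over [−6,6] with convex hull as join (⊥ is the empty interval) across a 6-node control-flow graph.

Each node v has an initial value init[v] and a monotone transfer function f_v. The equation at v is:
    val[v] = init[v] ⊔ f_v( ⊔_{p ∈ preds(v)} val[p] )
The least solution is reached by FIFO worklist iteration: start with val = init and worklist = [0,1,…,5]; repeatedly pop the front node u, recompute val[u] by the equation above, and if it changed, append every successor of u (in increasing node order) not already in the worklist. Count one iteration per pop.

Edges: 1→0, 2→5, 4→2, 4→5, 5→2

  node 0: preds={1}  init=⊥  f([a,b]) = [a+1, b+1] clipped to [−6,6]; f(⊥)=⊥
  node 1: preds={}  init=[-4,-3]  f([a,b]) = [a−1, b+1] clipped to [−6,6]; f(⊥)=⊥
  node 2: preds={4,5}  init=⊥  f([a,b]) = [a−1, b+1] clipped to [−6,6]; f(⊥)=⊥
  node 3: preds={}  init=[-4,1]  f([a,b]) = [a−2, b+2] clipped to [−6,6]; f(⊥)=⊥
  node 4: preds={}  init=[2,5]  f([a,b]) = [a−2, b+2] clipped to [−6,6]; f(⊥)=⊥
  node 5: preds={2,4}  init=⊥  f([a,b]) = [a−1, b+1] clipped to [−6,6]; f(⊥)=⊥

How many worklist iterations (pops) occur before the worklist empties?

14

Trace (14 dequeues):
  [1] u=0 | in [-4,-3] | out [-3,-2] | prev ⊥ | push {}
  [2] u=1 | in ⊥ | out [-4,-3] | ==
  [3] u=2 | in [2,5] | out [1,6] | prev ⊥ | push {}
  [4] u=3 | in ⊥ | out [-4,1] | ==
  [5] u=4 | in ⊥ | out [2,5] | ==
  [6] u=5 | in [1,6] | out [0,6] | prev ⊥ | push {2}
  [7] u=2 | in [0,6] | out [-1,6] | prev [1,6] | push {5}
  [8] u=5 | in [-1,6] | out [-2,6] | prev [0,6] | push {2}
  [9] u=2 | in [-2,6] | out [-3,6] | prev [-1,6] | push {5}
  [10] u=5 | in [-3,6] | out [-4,6] | prev [-2,6] | push {2}
  [11] u=2 | in [-4,6] | out [-5,6] | prev [-3,6] | push {5}
  [12] u=5 | in [-5,6] | out [-6,6] | prev [-4,6] | push {2}
  [13] u=2 | in [-6,6] | out [-6,6] | prev [-5,6] | push {5}
  [14] u=5 | in [-6,6] | out [-6,6] | ==

Converged values:
  [0] [-3,-2]
  [1] [-4,-3]
  [2] [-6,6]
  [3] [-4,1]
  [4] [2,5]
  [5] [-6,6]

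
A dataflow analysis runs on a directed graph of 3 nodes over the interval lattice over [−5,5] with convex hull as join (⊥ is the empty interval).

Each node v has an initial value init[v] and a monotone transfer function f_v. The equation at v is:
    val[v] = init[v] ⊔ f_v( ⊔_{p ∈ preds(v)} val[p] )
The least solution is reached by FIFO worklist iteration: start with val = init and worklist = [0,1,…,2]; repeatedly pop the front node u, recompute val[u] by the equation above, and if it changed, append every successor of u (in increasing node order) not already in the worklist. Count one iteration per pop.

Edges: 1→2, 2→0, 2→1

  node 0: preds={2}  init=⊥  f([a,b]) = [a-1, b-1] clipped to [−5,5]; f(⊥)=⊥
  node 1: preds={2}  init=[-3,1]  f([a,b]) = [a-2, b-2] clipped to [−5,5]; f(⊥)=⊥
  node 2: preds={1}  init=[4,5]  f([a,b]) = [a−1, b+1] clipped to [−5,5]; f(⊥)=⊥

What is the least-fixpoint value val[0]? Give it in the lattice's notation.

[-5,4]

Iteration log — 8 steps:
  step 1. node 0  ⊔preds=[4,5]  new=[3,4]  old=⊥  +wl: 
  step 2. node 1  ⊔preds=[4,5]  new=[-3,3]  old=[-3,1]  +wl: 
  step 3. node 2  ⊔preds=[-3,3]  new=[-4,5]  old=[4,5]  +wl: 0,1
  step 4. node 0  ⊔preds=[-4,5]  new=[-5,4]  old=[3,4]  +wl: 
  step 5. node 1  ⊔preds=[-4,5]  new=[-5,3]  old=[-3,3]  +wl: 2
  step 6. node 2  ⊔preds=[-5,3]  new=[-5,5]  old=[-4,5]  +wl: 0,1
  step 7. node 0  ⊔preds=[-5,5]  new=[-5,4]  stable
  step 8. node 1  ⊔preds=[-5,5]  new=[-5,3]  stable

Least fixpoint reached:
  node 0: [-5,4]
  node 1: [-5,3]
  node 2: [-5,5]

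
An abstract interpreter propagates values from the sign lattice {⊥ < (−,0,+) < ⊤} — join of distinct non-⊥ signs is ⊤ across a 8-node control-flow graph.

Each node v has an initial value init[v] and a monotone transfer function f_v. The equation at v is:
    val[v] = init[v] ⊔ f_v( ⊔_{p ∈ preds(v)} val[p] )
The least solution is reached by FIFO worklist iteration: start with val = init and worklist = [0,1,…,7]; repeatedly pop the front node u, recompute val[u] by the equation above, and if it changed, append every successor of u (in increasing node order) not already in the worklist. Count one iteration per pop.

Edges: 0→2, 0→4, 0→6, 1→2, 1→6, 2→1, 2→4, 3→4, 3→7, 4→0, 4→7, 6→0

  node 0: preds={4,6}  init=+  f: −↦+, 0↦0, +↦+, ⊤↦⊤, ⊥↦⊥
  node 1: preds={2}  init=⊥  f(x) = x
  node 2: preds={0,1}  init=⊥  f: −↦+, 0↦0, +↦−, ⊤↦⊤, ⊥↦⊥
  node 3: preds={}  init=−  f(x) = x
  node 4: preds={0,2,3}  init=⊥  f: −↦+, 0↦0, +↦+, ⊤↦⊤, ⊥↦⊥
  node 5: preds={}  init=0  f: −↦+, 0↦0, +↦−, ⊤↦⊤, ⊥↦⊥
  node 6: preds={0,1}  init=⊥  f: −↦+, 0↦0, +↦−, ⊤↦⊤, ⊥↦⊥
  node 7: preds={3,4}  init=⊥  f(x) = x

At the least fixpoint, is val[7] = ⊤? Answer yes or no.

Worklist (17 pops):
  #1 pop 0: in=⊥ → + (no change)
  #2 pop 1: in=⊥ → ⊥ (no change)
  #3 pop 2: in=+ → − (was ⊥); enqueue [1]
  #4 pop 3: in=⊥ → − (no change)
  #5 pop 4: in=⊤ → ⊤ (was ⊥); enqueue [0]
  #6 pop 5: in=⊥ → 0 (no change)
  #7 pop 6: in=+ → − (was ⊥); enqueue []
  #8 pop 7: in=⊤ → ⊤ (was ⊥); enqueue []
  #9 pop 1: in=− → − (was ⊥); enqueue [2,6]
  #10 pop 0: in=⊤ → ⊤ (was +); enqueue [4]
  #11 pop 2: in=⊤ → ⊤ (was −); enqueue [1]
  #12 pop 6: in=⊤ → ⊤ (was −); enqueue [0]
  #13 pop 4: in=⊤ → ⊤ (no change)
  #14 pop 1: in=⊤ → ⊤ (was −); enqueue [2,6]
  #15 pop 0: in=⊤ → ⊤ (no change)
  #16 pop 2: in=⊤ → ⊤ (no change)
  #17 pop 6: in=⊤ → ⊤ (no change)

Fixpoint:
  val[0] = ⊤
  val[1] = ⊤
  val[2] = ⊤
  val[3] = −
  val[4] = ⊤
  val[5] = 0
  val[6] = ⊤
  val[7] = ⊤

yes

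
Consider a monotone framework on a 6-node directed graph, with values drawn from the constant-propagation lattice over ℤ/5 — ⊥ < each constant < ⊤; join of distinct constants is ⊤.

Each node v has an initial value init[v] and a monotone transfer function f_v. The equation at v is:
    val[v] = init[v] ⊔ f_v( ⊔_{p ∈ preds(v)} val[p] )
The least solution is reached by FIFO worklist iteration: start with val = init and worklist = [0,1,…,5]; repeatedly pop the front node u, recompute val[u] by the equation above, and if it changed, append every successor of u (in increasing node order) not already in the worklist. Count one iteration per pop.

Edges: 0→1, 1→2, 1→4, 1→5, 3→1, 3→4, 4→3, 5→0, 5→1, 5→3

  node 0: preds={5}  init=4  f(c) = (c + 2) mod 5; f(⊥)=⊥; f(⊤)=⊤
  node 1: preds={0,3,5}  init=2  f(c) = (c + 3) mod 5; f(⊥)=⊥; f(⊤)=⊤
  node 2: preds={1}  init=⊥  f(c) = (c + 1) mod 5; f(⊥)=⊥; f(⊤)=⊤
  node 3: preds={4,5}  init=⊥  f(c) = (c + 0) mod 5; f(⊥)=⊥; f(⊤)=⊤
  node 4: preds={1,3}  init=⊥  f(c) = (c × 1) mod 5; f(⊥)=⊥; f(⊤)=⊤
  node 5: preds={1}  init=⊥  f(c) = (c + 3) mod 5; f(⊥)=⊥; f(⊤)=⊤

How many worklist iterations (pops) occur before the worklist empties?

15

Worklist (15 pops):
  #1 pop 0: in=⊥ → 4 (no change)
  #2 pop 1: in=4 → 2 (no change)
  #3 pop 2: in=2 → 3 (was ⊥); enqueue []
  #4 pop 3: in=⊥ → ⊥ (no change)
  #5 pop 4: in=2 → 2 (was ⊥); enqueue [3]
  #6 pop 5: in=2 → 0 (was ⊥); enqueue [0,1]
  #7 pop 3: in=⊤ → ⊤ (was ⊥); enqueue [4]
  #8 pop 0: in=0 → ⊤ (was 4); enqueue []
  #9 pop 1: in=⊤ → ⊤ (was 2); enqueue [2,5]
  #10 pop 4: in=⊤ → ⊤ (was 2); enqueue [3]
  #11 pop 2: in=⊤ → ⊤ (was 3); enqueue []
  #12 pop 5: in=⊤ → ⊤ (was 0); enqueue [0,1]
  #13 pop 3: in=⊤ → ⊤ (no change)
  #14 pop 0: in=⊤ → ⊤ (no change)
  #15 pop 1: in=⊤ → ⊤ (no change)

Fixpoint:
  val[0] = ⊤
  val[1] = ⊤
  val[2] = ⊤
  val[3] = ⊤
  val[4] = ⊤
  val[5] = ⊤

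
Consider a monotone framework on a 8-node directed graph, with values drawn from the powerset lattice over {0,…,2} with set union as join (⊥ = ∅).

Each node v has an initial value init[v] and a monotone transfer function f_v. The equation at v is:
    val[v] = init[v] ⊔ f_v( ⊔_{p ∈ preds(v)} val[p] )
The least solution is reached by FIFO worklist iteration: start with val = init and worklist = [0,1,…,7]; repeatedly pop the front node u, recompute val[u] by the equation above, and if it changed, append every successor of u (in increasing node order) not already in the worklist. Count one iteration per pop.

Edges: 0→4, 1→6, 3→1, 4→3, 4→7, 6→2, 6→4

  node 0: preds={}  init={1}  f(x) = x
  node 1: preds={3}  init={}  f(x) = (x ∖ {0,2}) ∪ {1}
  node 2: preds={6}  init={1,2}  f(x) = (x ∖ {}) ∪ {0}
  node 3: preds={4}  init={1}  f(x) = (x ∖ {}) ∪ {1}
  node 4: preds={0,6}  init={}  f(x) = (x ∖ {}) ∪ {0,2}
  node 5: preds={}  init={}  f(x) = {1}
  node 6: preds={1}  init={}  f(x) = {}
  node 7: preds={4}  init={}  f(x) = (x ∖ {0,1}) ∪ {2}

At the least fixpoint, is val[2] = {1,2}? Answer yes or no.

Worklist (10 pops):
  #1 pop 0: in={} → {1} (no change)
  #2 pop 1: in={1} → {1} (was {}); enqueue []
  #3 pop 2: in={} → {0,1,2} (was {1,2}); enqueue []
  #4 pop 3: in={} → {1} (no change)
  #5 pop 4: in={1} → {0,1,2} (was {}); enqueue [3]
  #6 pop 5: in={} → {1} (was {}); enqueue []
  #7 pop 6: in={1} → {} (no change)
  #8 pop 7: in={0,1,2} → {2} (was {}); enqueue []
  #9 pop 3: in={0,1,2} → {0,1,2} (was {1}); enqueue [1]
  #10 pop 1: in={0,1,2} → {1} (no change)

Fixpoint:
  val[0] = {1}
  val[1] = {1}
  val[2] = {0,1,2}
  val[3] = {0,1,2}
  val[4] = {0,1,2}
  val[5] = {1}
  val[6] = {}
  val[7] = {2}

no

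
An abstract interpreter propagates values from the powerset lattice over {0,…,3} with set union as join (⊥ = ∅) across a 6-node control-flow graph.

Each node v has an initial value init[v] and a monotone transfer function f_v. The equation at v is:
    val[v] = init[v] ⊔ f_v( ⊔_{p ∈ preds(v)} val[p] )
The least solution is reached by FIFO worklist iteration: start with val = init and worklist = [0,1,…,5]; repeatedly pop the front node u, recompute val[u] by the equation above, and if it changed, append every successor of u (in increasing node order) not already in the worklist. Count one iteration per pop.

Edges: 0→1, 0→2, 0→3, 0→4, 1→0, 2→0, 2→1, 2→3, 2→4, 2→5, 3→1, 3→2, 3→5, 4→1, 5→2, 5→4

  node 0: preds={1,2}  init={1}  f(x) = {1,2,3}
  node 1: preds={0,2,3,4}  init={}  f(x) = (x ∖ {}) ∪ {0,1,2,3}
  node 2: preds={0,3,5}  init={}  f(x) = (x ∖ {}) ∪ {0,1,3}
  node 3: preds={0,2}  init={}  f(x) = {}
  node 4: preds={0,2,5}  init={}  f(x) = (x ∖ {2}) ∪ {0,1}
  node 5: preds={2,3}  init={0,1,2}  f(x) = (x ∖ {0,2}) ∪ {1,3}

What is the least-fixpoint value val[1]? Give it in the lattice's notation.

Iteration log — 10 steps:
  step 1. node 0  ⊔preds={}  new={1,2,3}  old={1}  +wl: 
  step 2. node 1  ⊔preds={1,2,3}  new={0,1,2,3}  old={}  +wl: 0
  step 3. node 2  ⊔preds={0,1,2,3}  new={0,1,2,3}  old={}  +wl: 1
  step 4. node 3  ⊔preds={0,1,2,3}  new={}  stable
  step 5. node 4  ⊔preds={0,1,2,3}  new={0,1,3}  old={}  +wl: 
  step 6. node 5  ⊔preds={0,1,2,3}  new={0,1,2,3}  old={0,1,2}  +wl: 2,4
  step 7. node 0  ⊔preds={0,1,2,3}  new={1,2,3}  stable
  step 8. node 1  ⊔preds={0,1,2,3}  new={0,1,2,3}  stable
  step 9. node 2  ⊔preds={0,1,2,3}  new={0,1,2,3}  stable
  step 10. node 4  ⊔preds={0,1,2,3}  new={0,1,3}  stable

Least fixpoint reached:
  node 0: {1,2,3}
  node 1: {0,1,2,3}
  node 2: {0,1,2,3}
  node 3: {}
  node 4: {0,1,3}
  node 5: {0,1,2,3}

{0,1,2,3}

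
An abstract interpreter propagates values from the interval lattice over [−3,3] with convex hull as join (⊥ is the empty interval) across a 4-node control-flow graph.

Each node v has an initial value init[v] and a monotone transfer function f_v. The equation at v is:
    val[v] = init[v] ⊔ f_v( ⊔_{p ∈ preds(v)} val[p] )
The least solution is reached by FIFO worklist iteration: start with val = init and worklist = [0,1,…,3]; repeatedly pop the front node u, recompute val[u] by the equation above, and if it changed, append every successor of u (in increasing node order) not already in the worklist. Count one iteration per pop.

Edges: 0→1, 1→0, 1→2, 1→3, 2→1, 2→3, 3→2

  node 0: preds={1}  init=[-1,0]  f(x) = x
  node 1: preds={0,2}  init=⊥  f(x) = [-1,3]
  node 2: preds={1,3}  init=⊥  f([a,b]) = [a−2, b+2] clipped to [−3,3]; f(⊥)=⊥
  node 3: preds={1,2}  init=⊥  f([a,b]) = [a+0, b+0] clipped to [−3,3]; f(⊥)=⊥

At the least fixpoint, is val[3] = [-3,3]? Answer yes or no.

yes

Trace (7 dequeues):
  [1] u=0 | in ⊥ | out [-1,0] | ==
  [2] u=1 | in [-1,0] | out [-1,3] | prev ⊥ | push {0}
  [3] u=2 | in [-1,3] | out [-3,3] | prev ⊥ | push {1}
  [4] u=3 | in [-3,3] | out [-3,3] | prev ⊥ | push {2}
  [5] u=0 | in [-1,3] | out [-1,3] | prev [-1,0] | push {}
  [6] u=1 | in [-3,3] | out [-1,3] | ==
  [7] u=2 | in [-3,3] | out [-3,3] | ==

Converged values:
  [0] [-1,3]
  [1] [-1,3]
  [2] [-3,3]
  [3] [-3,3]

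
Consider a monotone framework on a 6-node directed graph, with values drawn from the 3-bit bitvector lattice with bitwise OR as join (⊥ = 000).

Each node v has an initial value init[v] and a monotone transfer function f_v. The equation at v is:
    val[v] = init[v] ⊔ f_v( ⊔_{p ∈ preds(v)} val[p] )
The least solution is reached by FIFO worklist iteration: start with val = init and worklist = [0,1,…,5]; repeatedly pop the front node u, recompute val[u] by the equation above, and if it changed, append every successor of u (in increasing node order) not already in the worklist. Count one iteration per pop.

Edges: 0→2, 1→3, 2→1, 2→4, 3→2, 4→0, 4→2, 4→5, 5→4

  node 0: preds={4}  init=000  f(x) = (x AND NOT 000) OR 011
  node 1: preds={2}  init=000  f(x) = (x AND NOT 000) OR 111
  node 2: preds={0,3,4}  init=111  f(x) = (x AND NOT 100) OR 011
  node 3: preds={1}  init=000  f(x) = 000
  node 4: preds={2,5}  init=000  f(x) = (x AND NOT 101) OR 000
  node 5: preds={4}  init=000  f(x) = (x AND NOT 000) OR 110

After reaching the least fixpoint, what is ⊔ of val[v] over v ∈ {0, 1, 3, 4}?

111

Worklist (9 pops):
  #1 pop 0: in=000 → 011 (was 000); enqueue []
  #2 pop 1: in=111 → 111 (was 000); enqueue []
  #3 pop 2: in=011 → 111 (no change)
  #4 pop 3: in=111 → 000 (no change)
  #5 pop 4: in=111 → 010 (was 000); enqueue [0,2]
  #6 pop 5: in=010 → 110 (was 000); enqueue [4]
  #7 pop 0: in=010 → 011 (no change)
  #8 pop 2: in=011 → 111 (no change)
  #9 pop 4: in=111 → 010 (no change)

Fixpoint:
  val[0] = 011
  val[1] = 111
  val[2] = 111
  val[3] = 000
  val[4] = 010
  val[5] = 110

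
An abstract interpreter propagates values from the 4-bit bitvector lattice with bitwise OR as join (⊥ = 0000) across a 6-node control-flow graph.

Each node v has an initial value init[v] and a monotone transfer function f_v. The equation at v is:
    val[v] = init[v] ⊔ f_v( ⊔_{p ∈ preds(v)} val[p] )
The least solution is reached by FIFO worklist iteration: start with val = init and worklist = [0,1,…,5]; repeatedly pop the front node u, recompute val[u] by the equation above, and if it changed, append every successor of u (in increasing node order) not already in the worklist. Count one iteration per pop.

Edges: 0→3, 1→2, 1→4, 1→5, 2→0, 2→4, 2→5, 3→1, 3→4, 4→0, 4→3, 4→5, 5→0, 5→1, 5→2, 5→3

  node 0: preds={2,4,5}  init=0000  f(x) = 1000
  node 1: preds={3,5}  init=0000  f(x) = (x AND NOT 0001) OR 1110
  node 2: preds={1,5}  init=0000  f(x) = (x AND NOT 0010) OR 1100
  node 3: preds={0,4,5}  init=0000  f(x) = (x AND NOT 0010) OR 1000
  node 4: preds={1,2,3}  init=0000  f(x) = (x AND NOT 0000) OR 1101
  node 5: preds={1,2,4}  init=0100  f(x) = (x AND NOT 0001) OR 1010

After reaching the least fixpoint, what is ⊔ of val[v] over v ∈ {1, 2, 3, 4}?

Iteration log — 12 steps:
  step 1. node 0  ⊔preds=0100  new=1000  old=0000  +wl: 
  step 2. node 1  ⊔preds=0100  new=1110  old=0000  +wl: 
  step 3. node 2  ⊔preds=1110  new=1100  old=0000  +wl: 0
  step 4. node 3  ⊔preds=1100  new=1100  old=0000  +wl: 1
  step 5. node 4  ⊔preds=1110  new=1111  old=0000  +wl: 3
  step 6. node 5  ⊔preds=1111  new=1110  old=0100  +wl: 2
  step 7. node 0  ⊔preds=1111  new=1000  stable
  step 8. node 1  ⊔preds=1110  new=1110  stable
  step 9. node 3  ⊔preds=1111  new=1101  old=1100  +wl: 1,4
  step 10. node 2  ⊔preds=1110  new=1100  stable
  step 11. node 1  ⊔preds=1111  new=1110  stable
  step 12. node 4  ⊔preds=1111  new=1111  stable

Least fixpoint reached:
  node 0: 1000
  node 1: 1110
  node 2: 1100
  node 3: 1101
  node 4: 1111
  node 5: 1110

1111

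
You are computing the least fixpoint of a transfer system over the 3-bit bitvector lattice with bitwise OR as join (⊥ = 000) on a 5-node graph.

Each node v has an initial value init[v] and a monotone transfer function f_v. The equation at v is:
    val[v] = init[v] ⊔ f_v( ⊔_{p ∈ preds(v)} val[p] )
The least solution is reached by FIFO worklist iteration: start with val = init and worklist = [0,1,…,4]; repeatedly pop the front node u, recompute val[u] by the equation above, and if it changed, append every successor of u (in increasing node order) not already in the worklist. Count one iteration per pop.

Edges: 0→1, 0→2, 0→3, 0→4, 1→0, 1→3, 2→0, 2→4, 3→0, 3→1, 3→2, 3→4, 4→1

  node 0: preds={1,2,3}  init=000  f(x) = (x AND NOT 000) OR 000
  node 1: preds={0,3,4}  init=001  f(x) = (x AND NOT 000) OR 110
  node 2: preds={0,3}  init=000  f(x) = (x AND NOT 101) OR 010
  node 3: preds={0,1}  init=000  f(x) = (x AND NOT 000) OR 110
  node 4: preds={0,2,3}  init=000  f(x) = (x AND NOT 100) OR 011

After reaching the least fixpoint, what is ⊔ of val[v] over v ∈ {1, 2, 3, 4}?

Worklist (10 pops):
  #1 pop 0: in=001 → 001 (was 000); enqueue []
  #2 pop 1: in=001 → 111 (was 001); enqueue [0]
  #3 pop 2: in=001 → 010 (was 000); enqueue []
  #4 pop 3: in=111 → 111 (was 000); enqueue [1,2]
  #5 pop 4: in=111 → 011 (was 000); enqueue []
  #6 pop 0: in=111 → 111 (was 001); enqueue [3,4]
  #7 pop 1: in=111 → 111 (no change)
  #8 pop 2: in=111 → 010 (no change)
  #9 pop 3: in=111 → 111 (no change)
  #10 pop 4: in=111 → 011 (no change)

Fixpoint:
  val[0] = 111
  val[1] = 111
  val[2] = 010
  val[3] = 111
  val[4] = 011

111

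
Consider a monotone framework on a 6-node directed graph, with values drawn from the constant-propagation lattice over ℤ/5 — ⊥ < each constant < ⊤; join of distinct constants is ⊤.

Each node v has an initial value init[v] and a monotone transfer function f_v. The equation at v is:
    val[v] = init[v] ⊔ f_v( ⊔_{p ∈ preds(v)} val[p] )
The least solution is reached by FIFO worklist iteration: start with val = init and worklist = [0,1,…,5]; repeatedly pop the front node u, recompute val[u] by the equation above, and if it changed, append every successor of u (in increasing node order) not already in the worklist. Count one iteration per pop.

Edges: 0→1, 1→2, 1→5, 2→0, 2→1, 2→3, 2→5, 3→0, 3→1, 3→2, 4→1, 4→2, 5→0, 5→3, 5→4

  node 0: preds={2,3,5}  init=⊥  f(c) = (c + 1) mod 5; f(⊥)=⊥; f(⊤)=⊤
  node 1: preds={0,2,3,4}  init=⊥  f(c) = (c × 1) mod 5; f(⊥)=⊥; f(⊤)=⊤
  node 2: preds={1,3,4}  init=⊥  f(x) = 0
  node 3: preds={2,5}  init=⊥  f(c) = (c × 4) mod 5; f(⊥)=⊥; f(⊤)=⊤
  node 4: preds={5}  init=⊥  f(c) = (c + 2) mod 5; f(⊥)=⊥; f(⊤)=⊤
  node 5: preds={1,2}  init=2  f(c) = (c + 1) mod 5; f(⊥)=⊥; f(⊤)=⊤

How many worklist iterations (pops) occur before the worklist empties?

Worklist (14 pops):
  #1 pop 0: in=2 → 3 (was ⊥); enqueue []
  #2 pop 1: in=3 → 3 (was ⊥); enqueue []
  #3 pop 2: in=3 → 0 (was ⊥); enqueue [0,1]
  #4 pop 3: in=⊤ → ⊤ (was ⊥); enqueue [2]
  #5 pop 4: in=2 → 4 (was ⊥); enqueue []
  #6 pop 5: in=⊤ → ⊤ (was 2); enqueue [3,4]
  #7 pop 0: in=⊤ → ⊤ (was 3); enqueue []
  #8 pop 1: in=⊤ → ⊤ (was 3); enqueue [5]
  #9 pop 2: in=⊤ → 0 (no change)
  #10 pop 3: in=⊤ → ⊤ (no change)
  #11 pop 4: in=⊤ → ⊤ (was 4); enqueue [1,2]
  #12 pop 5: in=⊤ → ⊤ (no change)
  #13 pop 1: in=⊤ → ⊤ (no change)
  #14 pop 2: in=⊤ → 0 (no change)

Fixpoint:
  val[0] = ⊤
  val[1] = ⊤
  val[2] = 0
  val[3] = ⊤
  val[4] = ⊤
  val[5] = ⊤

14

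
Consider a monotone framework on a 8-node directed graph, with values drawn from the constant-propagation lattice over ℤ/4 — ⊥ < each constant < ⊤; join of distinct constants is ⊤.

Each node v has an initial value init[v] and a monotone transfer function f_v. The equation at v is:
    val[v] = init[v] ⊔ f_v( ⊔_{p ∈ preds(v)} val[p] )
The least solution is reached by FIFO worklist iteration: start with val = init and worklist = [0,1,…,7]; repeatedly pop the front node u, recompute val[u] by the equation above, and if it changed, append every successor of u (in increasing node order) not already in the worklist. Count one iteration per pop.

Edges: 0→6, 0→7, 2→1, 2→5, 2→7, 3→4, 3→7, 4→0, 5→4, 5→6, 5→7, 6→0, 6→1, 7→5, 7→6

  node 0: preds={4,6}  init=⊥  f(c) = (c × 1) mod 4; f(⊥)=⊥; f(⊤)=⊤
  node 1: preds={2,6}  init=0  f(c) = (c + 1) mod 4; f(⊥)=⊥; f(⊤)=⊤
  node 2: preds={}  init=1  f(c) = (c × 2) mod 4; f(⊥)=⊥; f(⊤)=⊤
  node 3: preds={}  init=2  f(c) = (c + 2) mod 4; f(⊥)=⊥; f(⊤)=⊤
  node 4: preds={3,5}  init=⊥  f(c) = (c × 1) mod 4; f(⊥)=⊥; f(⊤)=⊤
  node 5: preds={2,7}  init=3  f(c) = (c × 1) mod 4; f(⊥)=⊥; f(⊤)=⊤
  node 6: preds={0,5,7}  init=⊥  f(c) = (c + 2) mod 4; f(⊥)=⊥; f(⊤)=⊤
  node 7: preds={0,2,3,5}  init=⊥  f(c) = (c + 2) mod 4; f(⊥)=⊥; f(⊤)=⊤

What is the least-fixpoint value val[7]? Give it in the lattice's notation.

Trace (14 dequeues):
  [1] u=0 | in ⊥ | out ⊥ | ==
  [2] u=1 | in 1 | out ⊤ | prev 0 | push {}
  [3] u=2 | in ⊥ | out 1 | ==
  [4] u=3 | in ⊥ | out 2 | ==
  [5] u=4 | in ⊤ | out ⊤ | prev ⊥ | push {0}
  [6] u=5 | in 1 | out ⊤ | prev 3 | push {4}
  [7] u=6 | in ⊤ | out ⊤ | prev ⊥ | push {1}
  [8] u=7 | in ⊤ | out ⊤ | prev ⊥ | push {5,6}
  [9] u=0 | in ⊤ | out ⊤ | prev ⊥ | push {7}
  [10] u=4 | in ⊤ | out ⊤ | ==
  [11] u=1 | in ⊤ | out ⊤ | ==
  [12] u=5 | in ⊤ | out ⊤ | ==
  [13] u=6 | in ⊤ | out ⊤ | ==
  [14] u=7 | in ⊤ | out ⊤ | ==

Converged values:
  [0] ⊤
  [1] ⊤
  [2] 1
  [3] 2
  [4] ⊤
  [5] ⊤
  [6] ⊤
  [7] ⊤

⊤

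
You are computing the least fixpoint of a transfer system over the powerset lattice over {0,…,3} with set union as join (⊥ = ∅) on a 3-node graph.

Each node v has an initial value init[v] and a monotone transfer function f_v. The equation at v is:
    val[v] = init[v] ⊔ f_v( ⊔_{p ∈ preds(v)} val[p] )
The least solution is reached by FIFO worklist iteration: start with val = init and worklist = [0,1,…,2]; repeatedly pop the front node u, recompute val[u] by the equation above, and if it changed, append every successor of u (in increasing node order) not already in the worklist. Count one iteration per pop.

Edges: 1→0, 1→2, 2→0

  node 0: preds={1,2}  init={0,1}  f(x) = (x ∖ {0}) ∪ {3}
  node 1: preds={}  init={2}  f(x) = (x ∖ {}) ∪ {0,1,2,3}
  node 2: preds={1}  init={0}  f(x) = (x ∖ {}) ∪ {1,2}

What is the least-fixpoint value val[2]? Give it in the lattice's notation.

Worklist (4 pops):
  #1 pop 0: in={0,2} → {0,1,2,3} (was {0,1}); enqueue []
  #2 pop 1: in={} → {0,1,2,3} (was {2}); enqueue [0]
  #3 pop 2: in={0,1,2,3} → {0,1,2,3} (was {0}); enqueue []
  #4 pop 0: in={0,1,2,3} → {0,1,2,3} (no change)

Fixpoint:
  val[0] = {0,1,2,3}
  val[1] = {0,1,2,3}
  val[2] = {0,1,2,3}

{0,1,2,3}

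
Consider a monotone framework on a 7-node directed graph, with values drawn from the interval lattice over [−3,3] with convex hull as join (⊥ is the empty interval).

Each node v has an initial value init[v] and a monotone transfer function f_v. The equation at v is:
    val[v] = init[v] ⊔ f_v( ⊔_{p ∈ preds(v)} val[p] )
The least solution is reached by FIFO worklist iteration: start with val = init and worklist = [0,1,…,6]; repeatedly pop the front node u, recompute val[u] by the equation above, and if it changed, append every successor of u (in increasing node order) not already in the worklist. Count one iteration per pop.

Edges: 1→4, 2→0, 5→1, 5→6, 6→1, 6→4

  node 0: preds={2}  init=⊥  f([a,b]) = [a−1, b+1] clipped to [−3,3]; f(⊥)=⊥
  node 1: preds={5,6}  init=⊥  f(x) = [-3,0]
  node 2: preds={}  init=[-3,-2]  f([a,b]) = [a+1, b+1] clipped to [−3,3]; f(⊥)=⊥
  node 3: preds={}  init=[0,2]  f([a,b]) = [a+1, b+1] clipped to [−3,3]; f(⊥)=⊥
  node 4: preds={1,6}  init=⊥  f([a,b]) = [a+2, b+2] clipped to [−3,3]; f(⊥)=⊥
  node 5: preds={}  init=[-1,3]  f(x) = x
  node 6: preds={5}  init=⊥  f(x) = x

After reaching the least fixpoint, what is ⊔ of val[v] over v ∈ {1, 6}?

[-3,3]

Worklist (9 pops):
  #1 pop 0: in=[-3,-2] → [-3,-1] (was ⊥); enqueue []
  #2 pop 1: in=[-1,3] → [-3,0] (was ⊥); enqueue []
  #3 pop 2: in=⊥ → [-3,-2] (no change)
  #4 pop 3: in=⊥ → [0,2] (no change)
  #5 pop 4: in=[-3,0] → [-1,2] (was ⊥); enqueue []
  #6 pop 5: in=⊥ → [-1,3] (no change)
  #7 pop 6: in=[-1,3] → [-1,3] (was ⊥); enqueue [1,4]
  #8 pop 1: in=[-1,3] → [-3,0] (no change)
  #9 pop 4: in=[-3,3] → [-1,3] (was [-1,2]); enqueue []

Fixpoint:
  val[0] = [-3,-1]
  val[1] = [-3,0]
  val[2] = [-3,-2]
  val[3] = [0,2]
  val[4] = [-1,3]
  val[5] = [-1,3]
  val[6] = [-1,3]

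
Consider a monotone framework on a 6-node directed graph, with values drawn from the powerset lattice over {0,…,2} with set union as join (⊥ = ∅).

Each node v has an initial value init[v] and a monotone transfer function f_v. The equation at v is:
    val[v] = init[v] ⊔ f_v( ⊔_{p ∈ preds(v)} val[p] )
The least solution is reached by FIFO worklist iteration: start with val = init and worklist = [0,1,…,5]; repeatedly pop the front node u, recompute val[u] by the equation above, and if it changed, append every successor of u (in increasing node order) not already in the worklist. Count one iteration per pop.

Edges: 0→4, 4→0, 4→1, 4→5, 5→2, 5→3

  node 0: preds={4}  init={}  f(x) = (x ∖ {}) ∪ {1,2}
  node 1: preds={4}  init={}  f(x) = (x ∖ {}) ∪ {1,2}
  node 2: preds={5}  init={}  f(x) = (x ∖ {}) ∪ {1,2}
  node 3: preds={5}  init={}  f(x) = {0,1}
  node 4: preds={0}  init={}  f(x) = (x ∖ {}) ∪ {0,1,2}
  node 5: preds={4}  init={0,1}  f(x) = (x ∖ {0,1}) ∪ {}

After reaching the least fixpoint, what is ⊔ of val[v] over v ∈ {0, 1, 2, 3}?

{0,1,2}

Trace (11 dequeues):
  [1] u=0 | in {} | out {1,2} | prev {} | push {}
  [2] u=1 | in {} | out {1,2} | prev {} | push {}
  [3] u=2 | in {0,1} | out {0,1,2} | prev {} | push {}
  [4] u=3 | in {0,1} | out {0,1} | prev {} | push {}
  [5] u=4 | in {1,2} | out {0,1,2} | prev {} | push {0,1}
  [6] u=5 | in {0,1,2} | out {0,1,2} | prev {0,1} | push {2,3}
  [7] u=0 | in {0,1,2} | out {0,1,2} | prev {1,2} | push {4}
  [8] u=1 | in {0,1,2} | out {0,1,2} | prev {1,2} | push {}
  [9] u=2 | in {0,1,2} | out {0,1,2} | ==
  [10] u=3 | in {0,1,2} | out {0,1} | ==
  [11] u=4 | in {0,1,2} | out {0,1,2} | ==

Converged values:
  [0] {0,1,2}
  [1] {0,1,2}
  [2] {0,1,2}
  [3] {0,1}
  [4] {0,1,2}
  [5] {0,1,2}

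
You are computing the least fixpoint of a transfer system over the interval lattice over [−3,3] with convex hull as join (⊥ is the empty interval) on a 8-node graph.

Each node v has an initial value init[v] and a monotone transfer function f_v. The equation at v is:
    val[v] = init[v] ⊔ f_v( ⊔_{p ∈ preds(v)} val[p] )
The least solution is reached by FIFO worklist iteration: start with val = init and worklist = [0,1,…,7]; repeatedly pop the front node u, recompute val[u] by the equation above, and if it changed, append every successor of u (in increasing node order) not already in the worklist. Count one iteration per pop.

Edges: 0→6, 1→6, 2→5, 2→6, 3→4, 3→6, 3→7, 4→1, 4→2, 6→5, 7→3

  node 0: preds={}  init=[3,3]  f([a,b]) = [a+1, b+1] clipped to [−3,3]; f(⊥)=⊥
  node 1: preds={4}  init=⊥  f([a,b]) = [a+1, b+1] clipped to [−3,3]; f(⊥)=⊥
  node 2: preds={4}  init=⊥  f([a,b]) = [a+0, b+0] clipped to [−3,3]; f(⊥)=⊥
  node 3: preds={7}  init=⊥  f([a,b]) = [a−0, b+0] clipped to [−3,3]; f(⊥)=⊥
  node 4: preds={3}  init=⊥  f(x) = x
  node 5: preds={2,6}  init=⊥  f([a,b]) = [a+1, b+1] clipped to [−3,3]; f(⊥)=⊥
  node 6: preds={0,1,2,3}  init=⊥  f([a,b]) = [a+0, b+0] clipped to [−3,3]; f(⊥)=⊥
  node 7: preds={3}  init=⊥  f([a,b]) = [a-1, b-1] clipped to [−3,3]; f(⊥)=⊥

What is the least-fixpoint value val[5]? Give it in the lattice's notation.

Iteration log — 9 steps:
  step 1. node 0  ⊔preds=⊥  new=[3,3]  stable
  step 2. node 1  ⊔preds=⊥  new=⊥  stable
  step 3. node 2  ⊔preds=⊥  new=⊥  stable
  step 4. node 3  ⊔preds=⊥  new=⊥  stable
  step 5. node 4  ⊔preds=⊥  new=⊥  stable
  step 6. node 5  ⊔preds=⊥  new=⊥  stable
  step 7. node 6  ⊔preds=[3,3]  new=[3,3]  old=⊥  +wl: 5
  step 8. node 7  ⊔preds=⊥  new=⊥  stable
  step 9. node 5  ⊔preds=[3,3]  new=[3,3]  old=⊥  +wl: 

Least fixpoint reached:
  node 0: [3,3]
  node 1: ⊥
  node 2: ⊥
  node 3: ⊥
  node 4: ⊥
  node 5: [3,3]
  node 6: [3,3]
  node 7: ⊥

[3,3]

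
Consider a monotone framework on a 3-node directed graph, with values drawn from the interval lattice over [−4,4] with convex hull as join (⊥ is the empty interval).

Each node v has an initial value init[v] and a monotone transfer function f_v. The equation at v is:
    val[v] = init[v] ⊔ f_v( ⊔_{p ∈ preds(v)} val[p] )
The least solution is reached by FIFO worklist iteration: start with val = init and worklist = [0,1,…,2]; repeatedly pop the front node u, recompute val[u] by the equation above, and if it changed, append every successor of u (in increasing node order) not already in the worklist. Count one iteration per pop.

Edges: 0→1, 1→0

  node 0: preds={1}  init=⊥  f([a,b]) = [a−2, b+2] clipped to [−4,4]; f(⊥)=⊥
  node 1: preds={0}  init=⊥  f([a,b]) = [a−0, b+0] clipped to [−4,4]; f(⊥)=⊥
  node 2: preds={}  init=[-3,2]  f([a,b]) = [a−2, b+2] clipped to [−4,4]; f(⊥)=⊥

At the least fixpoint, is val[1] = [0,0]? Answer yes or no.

no

Trace (3 dequeues):
  [1] u=0 | in ⊥ | out ⊥ | ==
  [2] u=1 | in ⊥ | out ⊥ | ==
  [3] u=2 | in ⊥ | out [-3,2] | ==

Converged values:
  [0] ⊥
  [1] ⊥
  [2] [-3,2]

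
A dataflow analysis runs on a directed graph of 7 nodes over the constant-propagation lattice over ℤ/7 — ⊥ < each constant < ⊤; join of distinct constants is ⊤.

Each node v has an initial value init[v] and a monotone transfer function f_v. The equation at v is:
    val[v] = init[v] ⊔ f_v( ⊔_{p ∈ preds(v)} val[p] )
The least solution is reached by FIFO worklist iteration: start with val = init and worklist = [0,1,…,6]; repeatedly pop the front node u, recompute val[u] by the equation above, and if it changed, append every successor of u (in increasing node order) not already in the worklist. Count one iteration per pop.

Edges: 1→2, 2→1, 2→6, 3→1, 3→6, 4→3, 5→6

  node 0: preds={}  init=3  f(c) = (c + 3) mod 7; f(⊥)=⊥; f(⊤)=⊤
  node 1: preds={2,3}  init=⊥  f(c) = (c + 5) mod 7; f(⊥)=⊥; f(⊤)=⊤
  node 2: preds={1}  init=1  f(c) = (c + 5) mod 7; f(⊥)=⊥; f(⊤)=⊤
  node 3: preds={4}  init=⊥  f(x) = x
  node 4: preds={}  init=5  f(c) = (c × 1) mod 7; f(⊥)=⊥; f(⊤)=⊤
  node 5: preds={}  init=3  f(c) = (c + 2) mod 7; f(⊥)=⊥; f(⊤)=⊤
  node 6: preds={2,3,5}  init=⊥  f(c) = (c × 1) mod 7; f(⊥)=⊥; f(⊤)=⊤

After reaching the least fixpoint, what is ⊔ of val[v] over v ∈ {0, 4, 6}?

⊤

Worklist (9 pops):
  #1 pop 0: in=⊥ → 3 (no change)
  #2 pop 1: in=1 → 6 (was ⊥); enqueue []
  #3 pop 2: in=6 → ⊤ (was 1); enqueue [1]
  #4 pop 3: in=5 → 5 (was ⊥); enqueue []
  #5 pop 4: in=⊥ → 5 (no change)
  #6 pop 5: in=⊥ → 3 (no change)
  #7 pop 6: in=⊤ → ⊤ (was ⊥); enqueue []
  #8 pop 1: in=⊤ → ⊤ (was 6); enqueue [2]
  #9 pop 2: in=⊤ → ⊤ (no change)

Fixpoint:
  val[0] = 3
  val[1] = ⊤
  val[2] = ⊤
  val[3] = 5
  val[4] = 5
  val[5] = 3
  val[6] = ⊤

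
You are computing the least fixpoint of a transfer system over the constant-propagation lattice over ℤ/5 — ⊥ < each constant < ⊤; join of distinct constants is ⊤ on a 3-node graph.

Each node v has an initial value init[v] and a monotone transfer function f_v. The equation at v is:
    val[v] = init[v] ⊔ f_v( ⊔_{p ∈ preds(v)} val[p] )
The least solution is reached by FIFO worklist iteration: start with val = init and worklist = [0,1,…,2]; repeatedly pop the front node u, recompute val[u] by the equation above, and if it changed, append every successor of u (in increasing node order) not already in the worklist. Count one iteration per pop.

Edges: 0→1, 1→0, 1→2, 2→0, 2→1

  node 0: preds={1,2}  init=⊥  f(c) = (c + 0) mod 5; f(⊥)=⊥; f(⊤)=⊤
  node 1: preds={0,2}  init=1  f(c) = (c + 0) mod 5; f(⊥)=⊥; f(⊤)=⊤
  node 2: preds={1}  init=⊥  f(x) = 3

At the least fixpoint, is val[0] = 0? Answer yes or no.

no

Iteration log — 7 steps:
  step 1. node 0  ⊔preds=1  new=1  old=⊥  +wl: 
  step 2. node 1  ⊔preds=1  new=1  stable
  step 3. node 2  ⊔preds=1  new=3  old=⊥  +wl: 0,1
  step 4. node 0  ⊔preds=⊤  new=⊤  old=1  +wl: 
  step 5. node 1  ⊔preds=⊤  new=⊤  old=1  +wl: 0,2
  step 6. node 0  ⊔preds=⊤  new=⊤  stable
  step 7. node 2  ⊔preds=⊤  new=3  stable

Least fixpoint reached:
  node 0: ⊤
  node 1: ⊤
  node 2: 3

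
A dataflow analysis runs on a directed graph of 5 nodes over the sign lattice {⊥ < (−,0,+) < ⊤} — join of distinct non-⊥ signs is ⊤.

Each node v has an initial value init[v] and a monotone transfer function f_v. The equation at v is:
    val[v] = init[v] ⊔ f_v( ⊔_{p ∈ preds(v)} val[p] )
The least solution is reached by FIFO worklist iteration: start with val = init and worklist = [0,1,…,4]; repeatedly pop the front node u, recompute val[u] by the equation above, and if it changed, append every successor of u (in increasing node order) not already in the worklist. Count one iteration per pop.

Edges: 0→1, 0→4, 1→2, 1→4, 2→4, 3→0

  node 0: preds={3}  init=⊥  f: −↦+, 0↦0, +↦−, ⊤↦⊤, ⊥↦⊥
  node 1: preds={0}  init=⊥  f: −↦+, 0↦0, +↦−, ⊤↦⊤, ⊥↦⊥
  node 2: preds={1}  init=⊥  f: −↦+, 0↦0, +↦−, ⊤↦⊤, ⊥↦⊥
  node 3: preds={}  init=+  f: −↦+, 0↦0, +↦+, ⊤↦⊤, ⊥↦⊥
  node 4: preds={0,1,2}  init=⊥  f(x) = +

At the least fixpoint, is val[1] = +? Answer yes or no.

yes

Worklist (5 pops):
  #1 pop 0: in=+ → − (was ⊥); enqueue []
  #2 pop 1: in=− → + (was ⊥); enqueue []
  #3 pop 2: in=+ → − (was ⊥); enqueue []
  #4 pop 3: in=⊥ → + (no change)
  #5 pop 4: in=⊤ → + (was ⊥); enqueue []

Fixpoint:
  val[0] = −
  val[1] = +
  val[2] = −
  val[3] = +
  val[4] = +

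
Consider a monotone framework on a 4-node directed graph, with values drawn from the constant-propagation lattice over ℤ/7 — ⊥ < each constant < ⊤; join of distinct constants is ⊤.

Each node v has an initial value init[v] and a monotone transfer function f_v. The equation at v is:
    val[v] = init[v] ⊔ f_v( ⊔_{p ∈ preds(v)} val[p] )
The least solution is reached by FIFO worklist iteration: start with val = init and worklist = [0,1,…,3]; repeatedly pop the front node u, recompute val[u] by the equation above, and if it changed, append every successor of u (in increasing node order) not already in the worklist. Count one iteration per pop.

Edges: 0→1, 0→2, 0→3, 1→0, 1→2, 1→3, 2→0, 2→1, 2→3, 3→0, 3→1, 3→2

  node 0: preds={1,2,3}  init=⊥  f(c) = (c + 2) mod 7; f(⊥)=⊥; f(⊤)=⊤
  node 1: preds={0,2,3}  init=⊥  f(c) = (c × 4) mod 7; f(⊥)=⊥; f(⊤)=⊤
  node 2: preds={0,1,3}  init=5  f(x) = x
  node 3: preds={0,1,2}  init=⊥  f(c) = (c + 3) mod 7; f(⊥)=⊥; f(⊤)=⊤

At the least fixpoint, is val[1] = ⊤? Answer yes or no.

Trace (8 dequeues):
  [1] u=0 | in 5 | out 0 | prev ⊥ | push {}
  [2] u=1 | in ⊤ | out ⊤ | prev ⊥ | push {0}
  [3] u=2 | in ⊤ | out ⊤ | prev 5 | push {1}
  [4] u=3 | in ⊤ | out ⊤ | prev ⊥ | push {2}
  [5] u=0 | in ⊤ | out ⊤ | prev 0 | push {3}
  [6] u=1 | in ⊤ | out ⊤ | ==
  [7] u=2 | in ⊤ | out ⊤ | ==
  [8] u=3 | in ⊤ | out ⊤ | ==

Converged values:
  [0] ⊤
  [1] ⊤
  [2] ⊤
  [3] ⊤

yes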